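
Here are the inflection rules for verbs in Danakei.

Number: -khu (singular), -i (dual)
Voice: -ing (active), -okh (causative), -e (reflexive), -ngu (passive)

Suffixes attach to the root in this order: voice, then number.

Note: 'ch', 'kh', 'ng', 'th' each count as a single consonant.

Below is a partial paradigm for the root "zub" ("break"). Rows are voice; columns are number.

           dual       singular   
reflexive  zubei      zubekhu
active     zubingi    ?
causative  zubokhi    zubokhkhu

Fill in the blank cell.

Attach voice active -ing → zubing.
Attach number singular -khu → zubingkhu.

zubingkhu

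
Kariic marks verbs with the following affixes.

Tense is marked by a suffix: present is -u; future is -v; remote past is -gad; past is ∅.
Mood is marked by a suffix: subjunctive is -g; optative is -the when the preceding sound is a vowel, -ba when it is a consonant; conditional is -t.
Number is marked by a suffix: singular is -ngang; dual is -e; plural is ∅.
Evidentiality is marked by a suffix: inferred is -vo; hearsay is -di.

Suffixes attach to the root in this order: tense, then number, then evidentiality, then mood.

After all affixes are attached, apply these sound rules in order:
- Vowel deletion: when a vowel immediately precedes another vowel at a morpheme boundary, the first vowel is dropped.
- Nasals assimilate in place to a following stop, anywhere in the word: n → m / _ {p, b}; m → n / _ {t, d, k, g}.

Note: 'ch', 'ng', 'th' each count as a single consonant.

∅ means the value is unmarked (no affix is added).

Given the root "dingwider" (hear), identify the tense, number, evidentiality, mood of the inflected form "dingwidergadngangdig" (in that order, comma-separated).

remote past, singular, hearsay, subjunctive

Segment: dingwider-gad-ngang-di-g.
tense: -gad → remote past.
number: -ngang → singular.
evidentiality: -di → hearsay.
mood: -g → subjunctive.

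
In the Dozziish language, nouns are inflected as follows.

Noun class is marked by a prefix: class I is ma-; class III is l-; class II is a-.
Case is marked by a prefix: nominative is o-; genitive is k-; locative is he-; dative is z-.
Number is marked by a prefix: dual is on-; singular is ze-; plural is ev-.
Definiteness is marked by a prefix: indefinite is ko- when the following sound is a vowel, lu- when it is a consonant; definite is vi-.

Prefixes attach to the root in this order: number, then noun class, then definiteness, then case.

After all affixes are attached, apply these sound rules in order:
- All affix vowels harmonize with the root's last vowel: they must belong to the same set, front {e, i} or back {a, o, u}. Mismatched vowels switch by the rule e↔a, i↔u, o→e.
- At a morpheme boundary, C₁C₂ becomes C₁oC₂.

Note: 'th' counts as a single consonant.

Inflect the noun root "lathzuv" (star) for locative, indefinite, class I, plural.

Attach number plural ev- → evlathzuv.
Attach noun class class I ma- → maevlathzuv.
Attach definiteness indefinite lu- (before consonant 'm') → lumaevlathzuv.
Attach case locative he- → helumaevlathzuv.
Apply vowel harmony: helumaevlathzuv → halumaavlathzuv.
Apply epenthesis: halumaavlathzuv → halumaavolathzuv.

halumaavolathzuv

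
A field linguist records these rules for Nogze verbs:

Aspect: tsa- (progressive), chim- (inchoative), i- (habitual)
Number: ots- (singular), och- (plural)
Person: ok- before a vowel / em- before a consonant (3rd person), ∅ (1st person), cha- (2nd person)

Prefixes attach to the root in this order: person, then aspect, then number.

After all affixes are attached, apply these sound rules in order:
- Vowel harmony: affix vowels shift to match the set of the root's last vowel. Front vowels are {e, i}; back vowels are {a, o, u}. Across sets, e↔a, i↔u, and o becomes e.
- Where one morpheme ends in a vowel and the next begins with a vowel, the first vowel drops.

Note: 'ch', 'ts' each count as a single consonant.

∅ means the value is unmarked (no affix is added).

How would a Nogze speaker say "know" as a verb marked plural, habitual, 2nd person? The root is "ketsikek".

Attach person 2nd person cha- → chaketsikek.
Attach aspect habitual i- → ichaketsikek.
Attach number plural och- → ochichaketsikek.
Apply vowel harmony: ochichaketsikek → echicheketsikek.
Vowel deletion: no change.

echicheketsikek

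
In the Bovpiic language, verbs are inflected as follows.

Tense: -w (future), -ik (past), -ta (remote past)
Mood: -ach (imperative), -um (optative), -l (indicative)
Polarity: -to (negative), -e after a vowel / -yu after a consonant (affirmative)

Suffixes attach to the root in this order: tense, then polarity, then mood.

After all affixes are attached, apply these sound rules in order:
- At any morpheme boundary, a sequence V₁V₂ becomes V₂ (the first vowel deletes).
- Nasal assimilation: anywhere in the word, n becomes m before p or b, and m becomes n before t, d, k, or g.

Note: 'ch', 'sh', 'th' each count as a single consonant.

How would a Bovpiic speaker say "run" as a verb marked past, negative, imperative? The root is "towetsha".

towetshiktach

Attach tense past -ik → towetshaik.
Attach polarity negative -to → towetshaikto.
Attach mood imperative -ach → towetshaiktoach.
Apply vowel deletion: towetshaiktoach → towetshiktach.
Nasal assimilation: no change.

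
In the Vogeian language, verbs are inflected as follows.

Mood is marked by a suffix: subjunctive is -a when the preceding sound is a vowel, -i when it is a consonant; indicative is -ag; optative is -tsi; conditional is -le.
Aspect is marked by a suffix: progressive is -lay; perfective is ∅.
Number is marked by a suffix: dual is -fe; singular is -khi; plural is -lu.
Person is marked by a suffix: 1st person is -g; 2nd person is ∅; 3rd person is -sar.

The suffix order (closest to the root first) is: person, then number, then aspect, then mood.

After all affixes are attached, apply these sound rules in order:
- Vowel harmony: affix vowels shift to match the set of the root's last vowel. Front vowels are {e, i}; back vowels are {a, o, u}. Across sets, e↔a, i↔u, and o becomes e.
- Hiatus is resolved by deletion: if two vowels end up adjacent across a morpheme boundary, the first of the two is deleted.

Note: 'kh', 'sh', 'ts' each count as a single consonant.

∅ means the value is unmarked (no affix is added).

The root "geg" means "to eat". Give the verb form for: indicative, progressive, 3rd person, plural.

Attach person 3rd person -sar → gegsar.
Attach number plural -lu → gegsarlu.
Attach aspect progressive -lay → gegsarlulay.
Attach mood indicative -ag → gegsarlulayag.
Apply vowel harmony: gegsarlulayag → gegserlileyeg.
Vowel deletion: no change.

gegserlileyeg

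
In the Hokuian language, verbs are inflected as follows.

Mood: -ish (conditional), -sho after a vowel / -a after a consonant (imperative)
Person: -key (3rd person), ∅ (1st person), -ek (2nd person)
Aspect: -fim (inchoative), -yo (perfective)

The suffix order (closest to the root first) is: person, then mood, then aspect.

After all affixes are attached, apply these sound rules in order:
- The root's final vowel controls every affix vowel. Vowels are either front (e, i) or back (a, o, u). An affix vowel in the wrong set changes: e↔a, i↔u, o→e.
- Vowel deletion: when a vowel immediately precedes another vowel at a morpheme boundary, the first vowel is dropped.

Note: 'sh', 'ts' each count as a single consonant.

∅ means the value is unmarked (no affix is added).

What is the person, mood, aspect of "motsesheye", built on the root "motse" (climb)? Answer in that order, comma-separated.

1st person, imperative, perfective

Segment: motse-sho-yo.
person: ∅ → 1st person.
mood: -sho/a → imperative.
aspect: -yo → perfective.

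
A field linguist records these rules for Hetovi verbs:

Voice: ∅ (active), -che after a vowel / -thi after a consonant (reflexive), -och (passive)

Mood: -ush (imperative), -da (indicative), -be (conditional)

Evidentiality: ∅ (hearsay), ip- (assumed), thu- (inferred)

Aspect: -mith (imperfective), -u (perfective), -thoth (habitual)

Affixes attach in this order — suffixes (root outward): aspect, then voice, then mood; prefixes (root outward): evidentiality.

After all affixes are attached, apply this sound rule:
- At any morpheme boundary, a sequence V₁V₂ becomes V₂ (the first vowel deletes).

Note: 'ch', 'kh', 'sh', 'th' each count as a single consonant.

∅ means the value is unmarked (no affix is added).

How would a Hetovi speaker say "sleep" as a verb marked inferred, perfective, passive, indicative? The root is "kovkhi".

Attach aspect perfective -u → kovkhiu.
Attach evidentiality inferred thu- → thukovkhiu.
Attach voice passive -och → thukovkhiuoch.
Attach mood indicative -da → thukovkhiuochda.
Apply vowel deletion: thukovkhiuochda → thukovkhochda.

thukovkhochda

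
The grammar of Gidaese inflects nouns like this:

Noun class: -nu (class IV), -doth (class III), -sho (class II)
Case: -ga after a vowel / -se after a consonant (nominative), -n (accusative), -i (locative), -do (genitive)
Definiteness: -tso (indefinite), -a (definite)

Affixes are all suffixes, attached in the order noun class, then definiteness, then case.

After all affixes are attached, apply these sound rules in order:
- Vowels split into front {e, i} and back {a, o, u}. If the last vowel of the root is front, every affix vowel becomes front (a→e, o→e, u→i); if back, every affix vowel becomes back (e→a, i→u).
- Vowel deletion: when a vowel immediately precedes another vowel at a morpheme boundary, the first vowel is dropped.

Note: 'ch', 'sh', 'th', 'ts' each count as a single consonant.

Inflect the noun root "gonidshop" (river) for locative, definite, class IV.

Attach noun class class IV -nu → gonidshopnu.
Attach definiteness definite -a → gonidshopnua.
Attach case locative -i → gonidshopnuai.
Apply vowel harmony: gonidshopnuai → gonidshopnuau.
Apply vowel deletion: gonidshopnuau → gonidshopnu.

gonidshopnu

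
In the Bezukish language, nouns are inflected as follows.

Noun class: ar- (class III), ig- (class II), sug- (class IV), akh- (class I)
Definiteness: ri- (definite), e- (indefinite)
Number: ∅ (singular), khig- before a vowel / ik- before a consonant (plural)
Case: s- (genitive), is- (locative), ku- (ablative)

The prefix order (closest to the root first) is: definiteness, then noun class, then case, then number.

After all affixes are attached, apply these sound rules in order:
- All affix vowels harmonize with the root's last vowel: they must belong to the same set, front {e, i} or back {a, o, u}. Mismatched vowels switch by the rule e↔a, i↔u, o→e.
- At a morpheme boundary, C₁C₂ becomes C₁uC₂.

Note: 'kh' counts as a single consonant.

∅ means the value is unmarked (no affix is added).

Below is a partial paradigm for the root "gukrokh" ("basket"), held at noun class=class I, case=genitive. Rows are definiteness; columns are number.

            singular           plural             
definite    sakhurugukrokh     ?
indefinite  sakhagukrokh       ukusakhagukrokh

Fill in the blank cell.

Attach definiteness definite ri- → rigukrokh.
Attach noun class class I akh- → akhrigukrokh.
Attach case genitive s- → sakhrigukrokh.
Attach number plural ik- (before consonant 's') → iksakhrigukrokh.
Apply vowel harmony: iksakhrigukrokh → uksakhrugukrokh.
Apply epenthesis: uksakhrugukrokh → ukusakhurugukrokh.

ukusakhurugukrokh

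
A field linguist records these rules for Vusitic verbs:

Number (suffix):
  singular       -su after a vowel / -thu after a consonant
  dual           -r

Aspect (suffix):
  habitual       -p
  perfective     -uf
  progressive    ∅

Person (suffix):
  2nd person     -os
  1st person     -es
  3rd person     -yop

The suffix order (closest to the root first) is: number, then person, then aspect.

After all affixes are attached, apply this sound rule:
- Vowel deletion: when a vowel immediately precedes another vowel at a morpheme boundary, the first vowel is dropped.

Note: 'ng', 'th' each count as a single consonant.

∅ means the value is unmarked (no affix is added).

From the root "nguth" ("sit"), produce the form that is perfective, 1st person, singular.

nguththesuf

Attach number singular -thu (after consonant 'th') → nguththu.
Attach person 1st person -es → nguththues.
Attach aspect perfective -uf → nguththuesuf.
Apply vowel deletion: nguththuesuf → nguththesuf.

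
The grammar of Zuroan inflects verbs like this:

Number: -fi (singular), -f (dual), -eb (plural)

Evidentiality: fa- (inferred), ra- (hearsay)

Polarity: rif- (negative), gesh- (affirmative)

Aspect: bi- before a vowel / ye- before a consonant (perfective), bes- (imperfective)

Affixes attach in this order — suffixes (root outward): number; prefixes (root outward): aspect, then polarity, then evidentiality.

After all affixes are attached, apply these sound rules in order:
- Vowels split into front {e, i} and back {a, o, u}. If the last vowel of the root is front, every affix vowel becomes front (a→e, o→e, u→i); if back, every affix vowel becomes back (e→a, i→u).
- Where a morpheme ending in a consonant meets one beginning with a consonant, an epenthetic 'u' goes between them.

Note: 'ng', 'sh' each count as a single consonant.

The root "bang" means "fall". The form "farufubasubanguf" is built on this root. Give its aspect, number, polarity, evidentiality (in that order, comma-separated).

imperfective, dual, negative, inferred

Segment: fa-rif-bes-bang-f.
aspect: bes- → imperfective.
number: -f → dual.
polarity: rif- → negative.
evidentiality: fa- → inferred.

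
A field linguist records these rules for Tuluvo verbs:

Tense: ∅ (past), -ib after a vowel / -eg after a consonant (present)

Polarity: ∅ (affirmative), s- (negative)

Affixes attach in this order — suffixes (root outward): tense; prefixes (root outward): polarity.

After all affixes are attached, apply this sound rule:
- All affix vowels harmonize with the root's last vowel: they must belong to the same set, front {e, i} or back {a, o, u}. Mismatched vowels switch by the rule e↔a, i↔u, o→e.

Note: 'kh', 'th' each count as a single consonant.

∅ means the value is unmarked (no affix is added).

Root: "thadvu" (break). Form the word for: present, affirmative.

thadvuub

polarity = affirmative: zero marking, form stays thadvu.
Attach tense present -ib (after vowel 'u') → thadvuib.
Apply vowel harmony: thadvuib → thadvuub.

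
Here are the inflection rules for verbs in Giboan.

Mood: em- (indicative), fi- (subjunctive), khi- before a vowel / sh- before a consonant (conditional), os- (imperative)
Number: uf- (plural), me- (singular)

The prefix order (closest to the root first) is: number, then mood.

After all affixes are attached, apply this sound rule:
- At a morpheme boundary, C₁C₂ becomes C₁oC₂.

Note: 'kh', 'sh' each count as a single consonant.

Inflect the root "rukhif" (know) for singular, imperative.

osomerukhif

Attach number singular me- → merukhif.
Attach mood imperative os- → osmerukhif.
Apply epenthesis: osmerukhif → osomerukhif.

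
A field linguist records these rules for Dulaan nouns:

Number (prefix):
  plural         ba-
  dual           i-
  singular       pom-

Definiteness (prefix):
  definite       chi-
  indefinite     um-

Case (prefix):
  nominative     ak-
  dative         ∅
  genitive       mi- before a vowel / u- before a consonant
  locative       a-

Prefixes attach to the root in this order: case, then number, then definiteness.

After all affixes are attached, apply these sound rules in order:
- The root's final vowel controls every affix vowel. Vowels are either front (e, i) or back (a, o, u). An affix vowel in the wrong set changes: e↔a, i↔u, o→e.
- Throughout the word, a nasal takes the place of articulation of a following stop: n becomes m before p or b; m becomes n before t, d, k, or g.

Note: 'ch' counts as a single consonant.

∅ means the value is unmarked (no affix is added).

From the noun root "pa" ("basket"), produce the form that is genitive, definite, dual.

chuuupa

Attach case genitive u- (before consonant 'p') → upa.
Attach number dual i- → iupa.
Attach definiteness definite chi- → chiiupa.
Apply vowel harmony: chiiupa → chuuupa.
Nasal assimilation: no change.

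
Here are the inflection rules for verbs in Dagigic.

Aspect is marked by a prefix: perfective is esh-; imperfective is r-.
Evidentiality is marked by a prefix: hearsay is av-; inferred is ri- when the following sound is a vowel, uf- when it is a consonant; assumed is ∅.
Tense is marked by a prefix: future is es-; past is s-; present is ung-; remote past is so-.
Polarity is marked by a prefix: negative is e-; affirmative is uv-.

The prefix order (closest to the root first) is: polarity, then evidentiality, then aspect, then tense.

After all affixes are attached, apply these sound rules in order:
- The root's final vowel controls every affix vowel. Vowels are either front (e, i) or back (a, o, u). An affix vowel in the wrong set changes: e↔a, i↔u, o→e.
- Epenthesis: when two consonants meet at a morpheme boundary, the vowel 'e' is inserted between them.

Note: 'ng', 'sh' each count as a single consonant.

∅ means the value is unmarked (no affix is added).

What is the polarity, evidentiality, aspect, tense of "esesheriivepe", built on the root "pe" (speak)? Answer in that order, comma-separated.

Segment: es-esh-ri-uv-pe.
polarity: uv- → affirmative.
evidentiality: ri/uf- → inferred.
aspect: esh- → perfective.
tense: es- → future.

affirmative, inferred, perfective, future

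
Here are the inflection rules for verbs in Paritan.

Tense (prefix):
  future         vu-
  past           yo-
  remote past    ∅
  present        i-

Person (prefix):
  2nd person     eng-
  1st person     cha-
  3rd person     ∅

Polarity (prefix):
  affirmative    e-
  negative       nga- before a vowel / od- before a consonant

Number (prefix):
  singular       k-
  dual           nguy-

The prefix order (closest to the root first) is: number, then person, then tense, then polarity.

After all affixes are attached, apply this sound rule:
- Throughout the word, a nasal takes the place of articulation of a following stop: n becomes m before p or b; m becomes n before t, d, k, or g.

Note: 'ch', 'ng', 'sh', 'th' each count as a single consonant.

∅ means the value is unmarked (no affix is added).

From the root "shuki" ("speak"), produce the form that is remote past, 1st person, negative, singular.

Attach number singular k- → kshuki.
Attach person 1st person cha- → chakshuki.
tense = remote past: zero marking, form stays chakshuki.
Attach polarity negative od- (before consonant 'ch') → odchakshuki.
Nasal assimilation: no change.

odchakshuki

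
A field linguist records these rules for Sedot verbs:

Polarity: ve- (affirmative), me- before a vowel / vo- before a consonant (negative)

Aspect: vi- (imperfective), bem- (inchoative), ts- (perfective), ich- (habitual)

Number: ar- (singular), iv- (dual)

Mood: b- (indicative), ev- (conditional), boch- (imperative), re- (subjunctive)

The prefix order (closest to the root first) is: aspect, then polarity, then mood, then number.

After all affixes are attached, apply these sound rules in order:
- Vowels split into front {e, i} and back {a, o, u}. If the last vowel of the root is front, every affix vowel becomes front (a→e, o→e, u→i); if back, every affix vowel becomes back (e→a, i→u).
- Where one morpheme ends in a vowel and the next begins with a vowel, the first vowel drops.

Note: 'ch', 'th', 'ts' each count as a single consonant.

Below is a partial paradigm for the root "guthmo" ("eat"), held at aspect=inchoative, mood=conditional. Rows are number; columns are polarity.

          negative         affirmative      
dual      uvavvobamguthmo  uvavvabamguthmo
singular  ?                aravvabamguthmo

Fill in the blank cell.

aravvobamguthmo

Attach aspect inchoative bem- → bemguthmo.
Attach polarity negative vo- (before consonant 'b') → vobemguthmo.
Attach mood conditional ev- → evvobemguthmo.
Attach number singular ar- → arevvobemguthmo.
Apply vowel harmony: arevvobemguthmo → aravvobamguthmo.
Vowel deletion: no change.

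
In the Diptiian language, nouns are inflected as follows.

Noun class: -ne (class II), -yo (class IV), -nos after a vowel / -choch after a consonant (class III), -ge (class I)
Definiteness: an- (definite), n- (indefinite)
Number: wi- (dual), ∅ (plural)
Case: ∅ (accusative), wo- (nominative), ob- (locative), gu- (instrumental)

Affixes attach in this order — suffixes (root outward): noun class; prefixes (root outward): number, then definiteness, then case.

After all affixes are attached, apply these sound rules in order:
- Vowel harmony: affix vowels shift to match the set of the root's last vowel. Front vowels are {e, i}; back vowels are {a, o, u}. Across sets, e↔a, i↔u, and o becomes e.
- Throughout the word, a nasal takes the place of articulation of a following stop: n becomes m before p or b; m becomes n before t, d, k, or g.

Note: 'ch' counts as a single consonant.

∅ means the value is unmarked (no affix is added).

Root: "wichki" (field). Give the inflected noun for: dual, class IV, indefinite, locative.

ebnwiwichkiye

Attach number dual wi- → wiwichki.
Attach noun class class IV -yo → wiwichkiyo.
Attach definiteness indefinite n- → nwiwichkiyo.
Attach case locative ob- → obnwiwichkiyo.
Apply vowel harmony: obnwiwichkiyo → ebnwiwichkiye.
Nasal assimilation: no change.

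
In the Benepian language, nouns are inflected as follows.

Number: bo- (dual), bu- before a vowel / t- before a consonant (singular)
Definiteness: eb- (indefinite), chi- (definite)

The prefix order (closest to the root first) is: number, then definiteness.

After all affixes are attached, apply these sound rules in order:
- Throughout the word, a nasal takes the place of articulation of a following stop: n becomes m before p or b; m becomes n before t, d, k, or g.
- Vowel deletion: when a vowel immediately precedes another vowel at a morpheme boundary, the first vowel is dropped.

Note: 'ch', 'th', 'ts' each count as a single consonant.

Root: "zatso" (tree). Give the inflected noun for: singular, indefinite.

ebtzatso

Attach number singular t- (before consonant 'z') → tzatso.
Attach definiteness indefinite eb- → ebtzatso.
Nasal assimilation: no change.
Vowel deletion: no change.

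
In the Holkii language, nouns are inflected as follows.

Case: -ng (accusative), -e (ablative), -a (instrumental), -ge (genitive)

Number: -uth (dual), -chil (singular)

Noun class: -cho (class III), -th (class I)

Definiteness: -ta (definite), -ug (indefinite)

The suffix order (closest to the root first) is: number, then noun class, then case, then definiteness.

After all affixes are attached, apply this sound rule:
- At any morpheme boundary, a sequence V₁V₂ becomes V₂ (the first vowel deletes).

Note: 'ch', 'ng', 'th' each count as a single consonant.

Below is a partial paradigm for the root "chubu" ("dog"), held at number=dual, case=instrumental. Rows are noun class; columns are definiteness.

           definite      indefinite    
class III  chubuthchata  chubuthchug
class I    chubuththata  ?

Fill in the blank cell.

Attach number dual -uth → chubuuth.
Attach noun class class I -th → chubuuthth.
Attach case instrumental -a → chubuuththa.
Attach definiteness indefinite -ug → chubuuththaug.
Apply vowel deletion: chubuuththaug → chubuththug.

chubuththug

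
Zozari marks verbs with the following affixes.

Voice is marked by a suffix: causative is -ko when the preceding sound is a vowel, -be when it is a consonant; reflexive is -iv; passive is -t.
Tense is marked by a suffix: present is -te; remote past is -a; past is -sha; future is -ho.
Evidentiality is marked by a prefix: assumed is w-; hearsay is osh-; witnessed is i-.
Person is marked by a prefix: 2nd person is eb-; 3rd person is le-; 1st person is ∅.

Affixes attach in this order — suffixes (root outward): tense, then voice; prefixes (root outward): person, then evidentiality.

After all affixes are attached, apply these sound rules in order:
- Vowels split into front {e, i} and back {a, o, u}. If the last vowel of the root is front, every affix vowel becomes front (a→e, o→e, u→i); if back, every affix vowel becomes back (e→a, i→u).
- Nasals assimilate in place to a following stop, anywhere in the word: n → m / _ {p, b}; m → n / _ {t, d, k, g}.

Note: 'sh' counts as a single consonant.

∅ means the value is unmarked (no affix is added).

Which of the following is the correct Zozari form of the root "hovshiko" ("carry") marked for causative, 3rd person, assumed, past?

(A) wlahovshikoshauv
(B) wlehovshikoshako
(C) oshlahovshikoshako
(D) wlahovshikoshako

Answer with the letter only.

D

Attach tense past -sha → hovshikosha.
Attach person 3rd person le- → lehovshikosha.
Attach evidentiality assumed w- → wlehovshikosha.
Attach voice causative -ko (after vowel 'a') → wlehovshikoshako.
Apply vowel harmony: wlehovshikoshako → wlahovshikoshako.
Nasal assimilation: no change.
So the correct form is wlahovshikoshako, option (D).
(C) oshlahovshikoshako is wrong: it uses hearsay instead of assumed for evidentiality.
(A) wlahovshikoshauv is wrong: it uses reflexive instead of causative for voice.
(B) wlehovshikoshako is wrong: it fails to apply the sound rule(s).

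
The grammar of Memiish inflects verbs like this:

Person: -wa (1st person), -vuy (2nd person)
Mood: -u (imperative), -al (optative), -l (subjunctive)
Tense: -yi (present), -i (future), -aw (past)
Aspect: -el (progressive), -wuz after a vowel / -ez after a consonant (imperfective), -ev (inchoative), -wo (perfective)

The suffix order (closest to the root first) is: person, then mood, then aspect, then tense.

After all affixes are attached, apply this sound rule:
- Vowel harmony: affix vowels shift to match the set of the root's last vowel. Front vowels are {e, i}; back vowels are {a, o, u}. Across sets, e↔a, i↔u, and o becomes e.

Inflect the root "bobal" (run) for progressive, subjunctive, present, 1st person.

Attach person 1st person -wa → bobalwa.
Attach mood subjunctive -l → bobalwal.
Attach aspect progressive -el → bobalwalel.
Attach tense present -yi → bobalwalelyi.
Apply vowel harmony: bobalwalelyi → bobalwalalyu.

bobalwalalyu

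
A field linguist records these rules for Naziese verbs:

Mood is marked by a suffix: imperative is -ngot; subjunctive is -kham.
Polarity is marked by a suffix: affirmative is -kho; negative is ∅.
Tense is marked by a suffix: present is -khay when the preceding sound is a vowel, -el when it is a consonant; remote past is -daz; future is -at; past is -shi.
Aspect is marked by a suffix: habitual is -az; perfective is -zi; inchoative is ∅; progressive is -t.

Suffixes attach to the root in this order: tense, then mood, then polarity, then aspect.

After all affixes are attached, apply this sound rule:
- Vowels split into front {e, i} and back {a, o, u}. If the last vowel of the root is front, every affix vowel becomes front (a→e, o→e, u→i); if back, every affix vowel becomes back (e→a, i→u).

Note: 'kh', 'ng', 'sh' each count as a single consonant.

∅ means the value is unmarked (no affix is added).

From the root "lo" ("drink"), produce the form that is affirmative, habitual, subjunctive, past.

loshukhamkhoaz

Attach tense past -shi → loshi.
Attach mood subjunctive -kham → loshikham.
Attach polarity affirmative -kho → loshikhamkho.
Attach aspect habitual -az → loshikhamkhoaz.
Apply vowel harmony: loshikhamkhoaz → loshukhamkhoaz.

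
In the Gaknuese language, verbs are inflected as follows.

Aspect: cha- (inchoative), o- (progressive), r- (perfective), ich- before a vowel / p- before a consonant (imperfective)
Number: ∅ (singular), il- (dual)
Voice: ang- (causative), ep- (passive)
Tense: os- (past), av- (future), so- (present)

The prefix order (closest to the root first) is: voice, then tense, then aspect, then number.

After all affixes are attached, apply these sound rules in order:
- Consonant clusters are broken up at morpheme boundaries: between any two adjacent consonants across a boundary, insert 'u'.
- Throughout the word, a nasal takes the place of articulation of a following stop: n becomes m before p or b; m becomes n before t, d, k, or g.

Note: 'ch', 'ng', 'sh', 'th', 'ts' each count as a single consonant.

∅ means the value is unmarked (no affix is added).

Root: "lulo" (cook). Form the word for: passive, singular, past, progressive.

oosepululo

Attach voice passive ep- → eplulo.
Attach tense past os- → oseplulo.
Attach aspect progressive o- → ooseplulo.
number = singular: zero marking, form stays ooseplulo.
Apply epenthesis: ooseplulo → oosepululo.
Nasal assimilation: no change.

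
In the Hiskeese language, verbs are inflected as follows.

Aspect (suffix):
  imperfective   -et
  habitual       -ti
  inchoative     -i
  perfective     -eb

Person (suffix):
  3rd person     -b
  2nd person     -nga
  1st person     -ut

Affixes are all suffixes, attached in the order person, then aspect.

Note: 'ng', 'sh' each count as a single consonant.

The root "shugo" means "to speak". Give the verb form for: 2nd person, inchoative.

Attach person 2nd person -nga → shugonga.
Attach aspect inchoative -i → shugongai.

shugongai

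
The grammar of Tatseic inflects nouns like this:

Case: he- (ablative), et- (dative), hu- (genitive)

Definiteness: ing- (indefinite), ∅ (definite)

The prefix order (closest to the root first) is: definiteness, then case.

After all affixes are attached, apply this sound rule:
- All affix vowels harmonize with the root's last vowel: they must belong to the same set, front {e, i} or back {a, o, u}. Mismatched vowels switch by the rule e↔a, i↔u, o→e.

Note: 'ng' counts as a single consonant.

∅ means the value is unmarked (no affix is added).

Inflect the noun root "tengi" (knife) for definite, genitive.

definiteness = definite: zero marking, form stays tengi.
Attach case genitive hu- → hutengi.
Apply vowel harmony: hutengi → hitengi.

hitengi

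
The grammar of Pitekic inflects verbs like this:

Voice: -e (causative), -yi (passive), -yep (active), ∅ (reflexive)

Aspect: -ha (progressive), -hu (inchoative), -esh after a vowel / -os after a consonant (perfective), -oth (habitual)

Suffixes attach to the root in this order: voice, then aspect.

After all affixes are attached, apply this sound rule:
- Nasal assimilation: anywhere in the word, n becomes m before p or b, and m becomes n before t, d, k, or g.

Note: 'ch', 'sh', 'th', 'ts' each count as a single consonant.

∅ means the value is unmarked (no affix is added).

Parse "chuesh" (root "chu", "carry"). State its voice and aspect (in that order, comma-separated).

Segment: chu-esh.
voice: ∅ → reflexive.
aspect: -esh/os → perfective.

reflexive, perfective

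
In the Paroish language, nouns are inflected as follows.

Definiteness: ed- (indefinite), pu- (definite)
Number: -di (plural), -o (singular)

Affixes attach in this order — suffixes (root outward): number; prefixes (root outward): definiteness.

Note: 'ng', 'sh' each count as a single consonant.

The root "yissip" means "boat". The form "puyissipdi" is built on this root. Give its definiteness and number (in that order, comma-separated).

definite, plural

Segment: pu-yissip-di.
definiteness: pu- → definite.
number: -di → plural.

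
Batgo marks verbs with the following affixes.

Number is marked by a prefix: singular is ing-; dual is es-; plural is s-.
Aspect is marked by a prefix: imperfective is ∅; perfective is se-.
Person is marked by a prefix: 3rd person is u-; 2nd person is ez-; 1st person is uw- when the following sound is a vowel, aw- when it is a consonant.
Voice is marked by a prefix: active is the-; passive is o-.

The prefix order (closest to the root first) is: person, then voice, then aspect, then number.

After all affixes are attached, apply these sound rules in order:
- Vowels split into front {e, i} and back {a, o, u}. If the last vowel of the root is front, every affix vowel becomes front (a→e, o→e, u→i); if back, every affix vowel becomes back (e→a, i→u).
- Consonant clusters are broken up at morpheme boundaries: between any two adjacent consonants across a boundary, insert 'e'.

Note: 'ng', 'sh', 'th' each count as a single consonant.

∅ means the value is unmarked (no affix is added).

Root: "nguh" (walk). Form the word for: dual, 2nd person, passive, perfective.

asesaoazenguh

Attach person 2nd person ez- → eznguh.
Attach voice passive o- → oeznguh.
Attach aspect perfective se- → seoeznguh.
Attach number dual es- → esseoeznguh.
Apply vowel harmony: esseoeznguh → assaoaznguh.
Apply epenthesis: assaoaznguh → asesaoazenguh.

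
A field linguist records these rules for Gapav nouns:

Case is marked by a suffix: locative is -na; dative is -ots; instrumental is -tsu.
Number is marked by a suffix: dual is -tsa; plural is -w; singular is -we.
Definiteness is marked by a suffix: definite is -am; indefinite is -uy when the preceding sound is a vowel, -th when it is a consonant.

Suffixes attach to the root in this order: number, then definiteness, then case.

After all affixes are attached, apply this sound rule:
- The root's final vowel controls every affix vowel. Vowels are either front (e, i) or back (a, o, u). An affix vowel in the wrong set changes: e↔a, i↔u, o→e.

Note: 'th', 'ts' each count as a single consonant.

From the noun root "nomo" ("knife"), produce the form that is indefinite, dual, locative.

Attach number dual -tsa → nomotsa.
Attach definiteness indefinite -uy (after vowel 'a') → nomotsauy.
Attach case locative -na → nomotsauyna.
Vowel harmony: no change.

nomotsauyna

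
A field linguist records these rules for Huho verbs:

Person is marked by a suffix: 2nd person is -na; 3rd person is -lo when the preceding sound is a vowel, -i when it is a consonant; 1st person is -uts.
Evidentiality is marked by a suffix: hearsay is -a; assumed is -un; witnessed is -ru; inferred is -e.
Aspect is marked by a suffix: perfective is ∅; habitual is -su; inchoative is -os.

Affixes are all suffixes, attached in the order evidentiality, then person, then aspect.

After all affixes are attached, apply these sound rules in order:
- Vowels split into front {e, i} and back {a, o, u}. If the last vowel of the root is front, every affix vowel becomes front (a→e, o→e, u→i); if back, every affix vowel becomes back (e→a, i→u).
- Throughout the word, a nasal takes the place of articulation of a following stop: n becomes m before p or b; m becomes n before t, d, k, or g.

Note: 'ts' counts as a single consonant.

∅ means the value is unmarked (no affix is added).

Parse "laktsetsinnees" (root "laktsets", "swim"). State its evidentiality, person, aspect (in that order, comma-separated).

Segment: laktsets-un-na-os.
evidentiality: -un → assumed.
person: -na → 2nd person.
aspect: -os → inchoative.

assumed, 2nd person, inchoative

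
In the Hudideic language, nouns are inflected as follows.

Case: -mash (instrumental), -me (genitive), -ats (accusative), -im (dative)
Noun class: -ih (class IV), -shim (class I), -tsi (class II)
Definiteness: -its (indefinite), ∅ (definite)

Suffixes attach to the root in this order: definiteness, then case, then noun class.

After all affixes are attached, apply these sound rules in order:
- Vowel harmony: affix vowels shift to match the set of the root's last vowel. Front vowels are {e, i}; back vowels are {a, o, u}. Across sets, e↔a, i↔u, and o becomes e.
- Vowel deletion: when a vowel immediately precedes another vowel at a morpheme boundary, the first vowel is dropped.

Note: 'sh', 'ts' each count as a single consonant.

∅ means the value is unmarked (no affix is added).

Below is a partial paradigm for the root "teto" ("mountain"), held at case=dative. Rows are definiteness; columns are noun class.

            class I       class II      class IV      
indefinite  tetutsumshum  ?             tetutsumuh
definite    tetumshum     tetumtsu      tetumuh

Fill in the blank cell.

tetutsumtsu

Attach definiteness indefinite -its → tetoits.
Attach case dative -im → tetoitsim.
Attach noun class class II -tsi → tetoitsimtsi.
Apply vowel harmony: tetoitsimtsi → tetoutsumtsu.
Apply vowel deletion: tetoutsumtsu → tetutsumtsu.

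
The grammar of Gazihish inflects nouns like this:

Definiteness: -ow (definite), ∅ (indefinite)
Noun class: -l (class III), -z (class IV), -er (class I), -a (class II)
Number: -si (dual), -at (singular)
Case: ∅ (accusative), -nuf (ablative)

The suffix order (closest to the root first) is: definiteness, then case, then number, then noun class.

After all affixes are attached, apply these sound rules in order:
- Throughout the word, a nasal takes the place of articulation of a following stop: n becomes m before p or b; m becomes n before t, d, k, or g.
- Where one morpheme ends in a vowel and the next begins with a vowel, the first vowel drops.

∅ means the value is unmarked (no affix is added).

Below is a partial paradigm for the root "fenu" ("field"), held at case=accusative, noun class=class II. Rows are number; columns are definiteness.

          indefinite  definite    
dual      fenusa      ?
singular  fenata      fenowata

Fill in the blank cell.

fenowsa

Attach definiteness definite -ow → fenuow.
case = accusative: zero marking, form stays fenuow.
Attach number dual -si → fenuowsi.
Attach noun class class II -a → fenuowsia.
Nasal assimilation: no change.
Apply vowel deletion: fenuowsia → fenowsa.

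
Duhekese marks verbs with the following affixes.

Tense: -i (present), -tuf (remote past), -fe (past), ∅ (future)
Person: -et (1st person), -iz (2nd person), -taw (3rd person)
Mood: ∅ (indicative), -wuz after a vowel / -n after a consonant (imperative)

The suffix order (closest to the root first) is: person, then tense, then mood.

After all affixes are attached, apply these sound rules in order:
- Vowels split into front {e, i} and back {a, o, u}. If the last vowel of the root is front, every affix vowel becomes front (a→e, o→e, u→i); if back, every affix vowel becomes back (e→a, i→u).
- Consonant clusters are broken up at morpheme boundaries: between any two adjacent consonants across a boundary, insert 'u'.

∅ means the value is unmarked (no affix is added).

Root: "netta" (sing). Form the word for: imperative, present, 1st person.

nettaatuwuz

Attach person 1st person -et → nettaet.
Attach tense present -i → nettaeti.
Attach mood imperative -wuz (after vowel 'i') → nettaetiwuz.
Apply vowel harmony: nettaetiwuz → nettaatuwuz.
Epenthesis: no change.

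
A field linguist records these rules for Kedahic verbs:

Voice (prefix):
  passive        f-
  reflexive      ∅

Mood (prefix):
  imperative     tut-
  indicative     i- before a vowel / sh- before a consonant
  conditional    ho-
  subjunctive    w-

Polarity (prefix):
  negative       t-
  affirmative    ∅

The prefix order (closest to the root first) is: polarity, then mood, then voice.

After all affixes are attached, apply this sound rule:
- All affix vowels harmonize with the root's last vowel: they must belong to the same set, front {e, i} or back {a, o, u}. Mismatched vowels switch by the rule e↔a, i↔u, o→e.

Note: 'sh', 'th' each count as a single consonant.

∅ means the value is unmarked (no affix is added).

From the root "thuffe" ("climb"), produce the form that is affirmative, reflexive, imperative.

titthuffe

polarity = affirmative: zero marking, form stays thuffe.
Attach mood imperative tut- → tutthuffe.
voice = reflexive: zero marking, form stays tutthuffe.
Apply vowel harmony: tutthuffe → titthuffe.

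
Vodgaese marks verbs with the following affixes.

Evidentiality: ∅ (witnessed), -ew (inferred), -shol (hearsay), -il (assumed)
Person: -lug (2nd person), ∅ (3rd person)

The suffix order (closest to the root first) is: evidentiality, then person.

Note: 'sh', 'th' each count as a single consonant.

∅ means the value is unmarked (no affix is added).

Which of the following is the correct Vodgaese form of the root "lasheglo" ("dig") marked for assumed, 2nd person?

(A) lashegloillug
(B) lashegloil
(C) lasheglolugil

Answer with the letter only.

A

Attach evidentiality assumed -il → lashegloil.
Attach person 2nd person -lug → lashegloillug.
So the correct form is lashegloillug, option (A).
(B) lashegloil is wrong: it uses 3rd person instead of 2nd person for person.
(C) lasheglolugil is wrong: it has the affixes in the wrong order.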